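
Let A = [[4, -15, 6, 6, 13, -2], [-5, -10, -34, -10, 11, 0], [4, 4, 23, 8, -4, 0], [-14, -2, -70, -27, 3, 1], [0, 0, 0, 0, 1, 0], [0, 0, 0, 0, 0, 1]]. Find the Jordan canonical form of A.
The characteristic polynomial is det(xI - A) = (x - 1)^3(x + 1)(x + 5)^2, so the eigenvalues are -5 (algebraic multiplicity 2), -1 (algebraic multiplicity 1), 1 (algebraic multiplicity 3).

For λ = -5: rank(A + 5I) = 5, rank((A + 5I)^2) = 4. The eigenspace has dimension 6 - 5 = 1, so there is 1 Jordan block; the rank sequence gives block sizes [2].

For λ = -1: algebraic multiplicity 1 gives one 1×1 block.

For λ = 1: rank(A - I) = 4, rank((A - I)^2) = 3. The eigenspace has dimension 6 - 4 = 2, so there are 2 Jordan blocks; the rank sequence gives block sizes [2, 1].

Assembling the blocks gives the Jordan form J above.

J = [[-5, 1, 0, 0, 0, 0], [0, -5, 0, 0, 0, 0], [0, 0, -1, 0, 0, 0], [0, 0, 0, 1, 1, 0], [0, 0, 0, 0, 1, 0], [0, 0, 0, 0, 0, 1]]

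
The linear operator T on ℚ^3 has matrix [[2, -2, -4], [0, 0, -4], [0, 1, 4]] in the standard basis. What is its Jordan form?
The characteristic polynomial is det(xI - A) = (x - 2)^3, so the eigenvalues are 2 (algebraic multiplicity 3).

For λ = 2: rank(A - 2I) = 1, rank((A - 2I)^2) = 0. The eigenspace has dimension 3 - 1 = 2, so there are 2 Jordan blocks; the rank sequence gives block sizes [2, 1].

Assembling the blocks gives the Jordan form J above.

J = [[2, 1, 0], [0, 2, 0], [0, 0, 2]]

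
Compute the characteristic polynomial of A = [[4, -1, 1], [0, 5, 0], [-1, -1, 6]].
xI - A = [[x - 4, 1, -1], [0, x - 5, 0], [1, 1, x - 6]].

Expanding det(xI - A) along the first row:
det(xI - A) = + (x - 4)·det([[x - 5, 0], [1, x - 6]]) - (1)·det([[0, 0], [1, x - 6]]) + (-1)·det([[0, x - 5], [1, 1]]).

Evaluating gives χ_A(x) = x^3 - 15x^2 + 75x - 125 = (x - 5)^3.

χ_A(x) = (x - 5)^3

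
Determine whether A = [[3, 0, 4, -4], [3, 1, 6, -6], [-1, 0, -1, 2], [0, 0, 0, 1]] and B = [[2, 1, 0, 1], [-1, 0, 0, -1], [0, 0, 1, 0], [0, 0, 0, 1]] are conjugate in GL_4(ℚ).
Yes.

Two matrices over a field are similar if and only if they have the same invariant factors.

Both A and B have characteristic polynomial (x - 1)^4 and minimal polynomial (x - 1)^2. Computing further, both have invariant factors x - 1, x - 1, (x - 1)^2. Hence A and B are similar.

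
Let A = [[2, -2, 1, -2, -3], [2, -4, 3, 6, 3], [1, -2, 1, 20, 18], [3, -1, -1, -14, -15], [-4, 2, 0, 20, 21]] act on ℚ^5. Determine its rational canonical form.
The invariant factors of A (the non-unit diagonal entries of the Smith normal form of xI - A over ℚ[x]) are (x - 4)(x - 2)(x^3 + 4x + 3), each dividing the next. The characteristic polynomial is their product, (x - 4)(x - 2)(x^3 + 4x + 3).

The rational canonical form is the block-diagonal matrix of companion matrices C(f_i):
R = [[0, 0, 0, 0, -24], [1, 0, 0, 0, -14], [0, 1, 0, 0, 21], [0, 0, 1, 0, -12], [0, 0, 0, 1, 6]].

Note the characteristic polynomial does not split into linear factors over ℚ, so A has no Jordan form over ℚ; the rational canonical form exists over any field.

R = [[0, 0, 0, 0, -24], [1, 0, 0, 0, -14], [0, 1, 0, 0, 21], [0, 0, 1, 0, -12], [0, 0, 0, 1, 6]]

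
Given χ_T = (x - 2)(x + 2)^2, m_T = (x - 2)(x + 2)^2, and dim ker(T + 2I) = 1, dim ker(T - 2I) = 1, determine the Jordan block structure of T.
λ = -2: algebraic multiplicity 2 (exponent in χ_T), largest block size 2 (exponent in m_T), 1 block (geometric multiplicity). This forces block sizes [2].
λ = 2: algebraic multiplicity 1 (exponent in χ_T), largest block size 1 (exponent in m_T), 1 block (geometric multiplicity). This forces block sizes [1].

Jordan blocks: (-2, 2), (2, 1)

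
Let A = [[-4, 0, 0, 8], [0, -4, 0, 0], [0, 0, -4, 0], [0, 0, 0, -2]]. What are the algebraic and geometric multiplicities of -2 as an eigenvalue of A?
The characteristic polynomial is (x + 2)(x + 4)^3, so the factor x + 2 appears with exponent 1: the algebraic multiplicity is 1.

rank(A + 2I) = 3, so the eigenspace has dimension 4 - 3 = 1: the geometric multiplicity is 1.

algebraic multiplicity 1, geometric multiplicity 1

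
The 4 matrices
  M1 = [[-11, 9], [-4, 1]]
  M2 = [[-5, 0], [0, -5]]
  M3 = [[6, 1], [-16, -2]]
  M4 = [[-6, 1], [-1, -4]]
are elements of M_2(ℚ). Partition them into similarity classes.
Characteristic polynomials: χ_{M1} = (x + 5)^2, χ_{M2} = (x + 5)^2, χ_{M3} = (x - 2)^2, χ_{M4} = (x + 5)^2.

{M1, M4}: invariant factors (x + 5)^2.

{M2}: invariant factors x + 5, x + 5.

{M3}: invariant factors (x - 2)^2.

Matrices are similar if and only if their invariant-factor lists agree; the partition into similarity classes is {M1, M4}, {M2}, {M3}.

3 classes: {M1, M4}, {M2}, {M3}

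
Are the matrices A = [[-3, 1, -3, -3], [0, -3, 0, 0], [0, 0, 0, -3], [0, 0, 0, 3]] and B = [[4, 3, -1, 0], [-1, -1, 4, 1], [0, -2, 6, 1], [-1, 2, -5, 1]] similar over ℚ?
trace(A) = -3 but trace(B) = 10. The trace is a similarity invariant, so A and B are not similar.

No.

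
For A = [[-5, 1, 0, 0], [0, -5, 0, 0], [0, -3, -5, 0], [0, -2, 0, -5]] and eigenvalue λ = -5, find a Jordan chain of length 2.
v_1 = [[0, 1, 0, 1]]^T, v_2 = [[1, 0, -3, -2]]^T

We seek v_1 ∈ ker((A + 5I)^2) \ ker(A + 5I), then set v_{i+1} = (A + 5I) v_i.

One such chain is v_1 = [[0, 1, 0, 1]]^T, v_2 = [[1, 0, -3, -2]]^T. Check: (A + 5I) v_2 = [[0, 0, 0, 0]]^T = 0.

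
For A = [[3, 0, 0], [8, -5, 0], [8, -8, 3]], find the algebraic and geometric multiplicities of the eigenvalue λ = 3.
The characteristic polynomial is (x - 3)^2(x + 5), so the factor x - 3 appears with exponent 2: the algebraic multiplicity is 2.

rank(A - 3I) = 1, so the eigenspace has dimension 3 - 1 = 2: the geometric multiplicity is 2.

algebraic multiplicity 2, geometric multiplicity 2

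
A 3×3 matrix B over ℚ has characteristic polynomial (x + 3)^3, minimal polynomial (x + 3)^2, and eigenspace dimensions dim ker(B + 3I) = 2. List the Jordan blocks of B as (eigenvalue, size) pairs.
Jordan blocks: (-3, 2), (-3, 1)

λ = -3: algebraic multiplicity 3 (exponent in χ_B), largest block size 2 (exponent in m_B), 2 blocks (geometric multiplicity). These force block sizes [2, 1].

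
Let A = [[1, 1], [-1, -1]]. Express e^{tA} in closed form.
e^{tA} = [[t + 1, t], [-t, 1 - t]]

A has Jordan form J = [[0, 1], [0, 0]] with A = PJP^{-1}, so e^{tA} = P e^{tJ} P^{-1}.

For a Jordan block J_k(λ), e^{tJ_k(λ)} = e^{λt} · (I + tN + t^2 N^2/2! + ... + t^{k-1} N^{k-1}/(k-1)!) where N is the nilpotent superdiagonal part.

Assembling the blocks and conjugating back gives the entries of e^{tA} as shown above.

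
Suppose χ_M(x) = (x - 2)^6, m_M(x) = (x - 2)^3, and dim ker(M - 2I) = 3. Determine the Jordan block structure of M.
Jordan blocks: (2, 3), (2, 2), (2, 1)

λ = 2: algebraic multiplicity 6 (exponent in χ_M), largest block size 3 (exponent in m_M), 3 blocks (geometric multiplicity). These force block sizes [3, 2, 1].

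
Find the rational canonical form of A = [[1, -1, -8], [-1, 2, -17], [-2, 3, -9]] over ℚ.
The invariant factors of A (the non-unit diagonal entries of the Smith normal form of xI - A over ℚ[x]) are x(x + 3)^2, each dividing the next. The characteristic polynomial is their product, x(x + 3)^2.

The rational canonical form is the block-diagonal matrix of companion matrices C(f_i):
R = [[0, 0, 0], [1, 0, -9], [0, 1, -6]].

R = [[0, 0, 0], [1, 0, -9], [0, 1, -6]]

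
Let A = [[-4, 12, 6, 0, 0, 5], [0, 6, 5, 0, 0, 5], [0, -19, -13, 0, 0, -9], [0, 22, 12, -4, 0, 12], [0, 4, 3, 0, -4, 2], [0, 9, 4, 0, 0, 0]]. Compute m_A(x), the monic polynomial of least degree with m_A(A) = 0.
The characteristic polynomial factors as (x - 1)(x + 4)^5. The minimal polynomial is ∏(x - λ)^{k_λ} where k_λ is the size of the largest Jordan block at λ.

For λ = -4: rank(A + 4I) = 3, and the largest Jordan block has size 3 (the smallest k with rank((A + 4I)^k) = rank((A + 4I)^(k+1))).
For λ = 1: rank(A - I) = 5, and the largest Jordan block has size 1 (the smallest k with rank((A - I)^k) = rank((A - I)^(k+1))).

So m_A(x) = (x - 1)(x + 4)^3.

m_A(x) = (x - 1)(x + 4)^3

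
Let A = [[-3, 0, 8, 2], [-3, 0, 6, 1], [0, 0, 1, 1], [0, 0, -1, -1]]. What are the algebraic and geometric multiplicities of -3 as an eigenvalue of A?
The characteristic polynomial is x^3(x + 3), so the factor x + 3 appears with exponent 1: the algebraic multiplicity is 1.

rank(A + 3I) = 3, so the eigenspace has dimension 4 - 3 = 1: the geometric multiplicity is 1.

algebraic multiplicity 1, geometric multiplicity 1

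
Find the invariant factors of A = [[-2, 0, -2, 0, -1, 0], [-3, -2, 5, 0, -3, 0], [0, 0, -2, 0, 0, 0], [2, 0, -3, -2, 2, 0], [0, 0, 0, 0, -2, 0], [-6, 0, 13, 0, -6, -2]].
The Jordan structure of A has elementary divisors (x + 2)^3, (x + 2)^2, (x + 2). Arranging the block sizes at each eigenvalue in decreasing order and taking row products gives the invariant factors.

Invariant factors (smallest first, each dividing the next): x + 2, (x + 2)^2, (x + 2)^3.

Check: the last factor (x + 2)^3 is the minimal polynomial, and the product (x + 2)^6 is the characteristic polynomial.

x + 2, (x + 2)^2, (x + 2)^3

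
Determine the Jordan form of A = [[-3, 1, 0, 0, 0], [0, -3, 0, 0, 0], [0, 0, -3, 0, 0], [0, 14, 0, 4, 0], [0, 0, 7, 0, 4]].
J = [[-3, 1, 0, 0, 0], [0, -3, 0, 0, 0], [0, 0, -3, 0, 0], [0, 0, 0, 4, 0], [0, 0, 0, 0, 4]]

The characteristic polynomial is det(xI - A) = (x - 4)^2(x + 3)^3, so the eigenvalues are -3 (algebraic multiplicity 3), 4 (algebraic multiplicity 2).

For λ = -3: rank(A + 3I) = 3, rank((A + 3I)^2) = 2. The eigenspace has dimension 5 - 3 = 2, so there are 2 Jordan blocks; the rank sequence gives block sizes [2, 1].

For λ = 4: rank(A - 4I) = 3. The eigenspace has dimension 5 - 3 = 2, so there are 2 Jordan blocks; the rank sequence gives block sizes [1, 1].

Assembling the blocks gives the Jordan form J above.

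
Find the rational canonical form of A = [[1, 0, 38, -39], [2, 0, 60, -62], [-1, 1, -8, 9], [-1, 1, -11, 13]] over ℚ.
The invariant factors of A (the non-unit diagonal entries of the Smith normal form of xI - A over ℚ[x]) are (x - 4)^2(x + 1)^2, each dividing the next. The characteristic polynomial is their product, (x - 4)^2(x + 1)^2.

The rational canonical form is the block-diagonal matrix of companion matrices C(f_i):
R = [[0, 0, 0, -16], [1, 0, 0, -24], [0, 1, 0, -1], [0, 0, 1, 6]].

R = [[0, 0, 0, -16], [1, 0, 0, -24], [0, 1, 0, -1], [0, 0, 1, 6]]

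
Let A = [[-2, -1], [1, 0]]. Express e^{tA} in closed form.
e^{tA} = [[(1 - t)*e^{-t}, -t*e^{-t}], [t*e^{-t}, (t + 1)*e^{-t}]]

A has Jordan form J = [[-1, 1], [0, -1]] with A = PJP^{-1}, so e^{tA} = P e^{tJ} P^{-1}.

For a Jordan block J_k(λ), e^{tJ_k(λ)} = e^{λt} · (I + tN + t^2 N^2/2! + ... + t^{k-1} N^{k-1}/(k-1)!) where N is the nilpotent superdiagonal part.

Assembling the blocks and conjugating back gives the entries of e^{tA} as shown above.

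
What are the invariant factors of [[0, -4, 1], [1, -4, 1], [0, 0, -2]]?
(x + 2)^3

The Jordan structure of A has elementary divisors (x + 2)^3. Arranging the block sizes at each eigenvalue in decreasing order and taking row products gives the invariant factors.

Invariant factors (smallest first, each dividing the next): (x + 2)^3.

Check: the last factor (x + 2)^3 is the minimal polynomial, and the product (x + 2)^3 is the characteristic polynomial.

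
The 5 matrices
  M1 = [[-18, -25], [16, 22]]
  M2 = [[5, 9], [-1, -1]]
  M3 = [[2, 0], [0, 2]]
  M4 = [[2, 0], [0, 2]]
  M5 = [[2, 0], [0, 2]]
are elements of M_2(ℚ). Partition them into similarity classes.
Characteristic polynomials: χ_{M1} = (x - 2)^2, χ_{M2} = (x - 2)^2, χ_{M3} = (x - 2)^2, χ_{M4} = (x - 2)^2, χ_{M5} = (x - 2)^2.

{M1, M2}: invariant factors (x - 2)^2.

{M3, M4, M5}: invariant factors x - 2, x - 2.

Matrices are similar if and only if their invariant-factor lists agree; the partition into similarity classes is {M1, M2}, {M3, M4, M5}.

2 classes: {M1, M2}, {M3, M4, M5}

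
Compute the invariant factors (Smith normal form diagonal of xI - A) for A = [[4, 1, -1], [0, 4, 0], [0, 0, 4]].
The Jordan structure of A has elementary divisors (x - 4)^2, (x - 4). Arranging the block sizes at each eigenvalue in decreasing order and taking row products gives the invariant factors.

Invariant factors (smallest first, each dividing the next): x - 4, (x - 4)^2.

Check: the last factor (x - 4)^2 is the minimal polynomial, and the product (x - 4)^3 is the characteristic polynomial.

x - 4, (x - 4)^2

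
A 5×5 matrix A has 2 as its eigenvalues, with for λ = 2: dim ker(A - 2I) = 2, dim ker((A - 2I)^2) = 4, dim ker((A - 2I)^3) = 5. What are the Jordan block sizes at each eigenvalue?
Jordan blocks: (2, 3), (2, 2)

λ = 2: successive nullity increments [2, 2, 1] count blocks of size ≥ k; block sizes are [3, 2].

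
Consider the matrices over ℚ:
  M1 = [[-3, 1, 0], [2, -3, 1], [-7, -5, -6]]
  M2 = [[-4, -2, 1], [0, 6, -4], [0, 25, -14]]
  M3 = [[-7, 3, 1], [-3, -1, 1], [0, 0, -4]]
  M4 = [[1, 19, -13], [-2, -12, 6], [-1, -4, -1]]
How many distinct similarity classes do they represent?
Characteristic polynomials: χ_{M1} = (x + 4)^3, χ_{M2} = (x + 4)^3, χ_{M3} = (x + 4)^3, χ_{M4} = (x + 4)^3.

{M1, M2, M4}: invariant factors (x + 4)^3.

{M3}: invariant factors x + 4, (x + 4)^2.

Matrices are similar if and only if their invariant-factor lists agree; the partition into similarity classes is {M1, M2, M4}, {M3}.

2 classes: {M1, M2, M4}, {M3}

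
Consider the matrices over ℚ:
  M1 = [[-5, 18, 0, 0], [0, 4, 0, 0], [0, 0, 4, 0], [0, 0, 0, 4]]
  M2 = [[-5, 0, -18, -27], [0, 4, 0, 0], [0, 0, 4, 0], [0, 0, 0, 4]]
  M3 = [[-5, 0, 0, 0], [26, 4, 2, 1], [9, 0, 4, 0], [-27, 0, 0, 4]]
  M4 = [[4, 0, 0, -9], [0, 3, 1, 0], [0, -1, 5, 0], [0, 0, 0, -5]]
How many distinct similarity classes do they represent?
2 classes: {M1, M2}, {M3, M4}

Characteristic polynomials: χ_{M1} = (x - 4)^3(x + 5), χ_{M2} = (x - 4)^3(x + 5), χ_{M3} = (x - 4)^3(x + 5), χ_{M4} = (x - 4)^3(x + 5).

{M1, M2}: invariant factors x - 4, x - 4, (x - 4)(x + 5).

{M3, M4}: invariant factors x - 4, (x - 4)^2(x + 5).

Matrices are similar if and only if their invariant-factor lists agree; the partition into similarity classes is {M1, M2}, {M3, M4}.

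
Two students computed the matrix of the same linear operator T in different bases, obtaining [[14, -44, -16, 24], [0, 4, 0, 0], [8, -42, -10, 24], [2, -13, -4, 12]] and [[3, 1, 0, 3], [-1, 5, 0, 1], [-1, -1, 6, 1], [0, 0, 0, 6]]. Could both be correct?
Yes.

Two matrices over a field are similar if and only if they have the same invariant factors.

Both A and B have characteristic polynomial (x - 6)^2(x - 4)^2 and minimal polynomial (x - 6)(x - 4)^2. Computing further, both have invariant factors x - 6, (x - 6)(x - 4)^2. Hence A and B are similar.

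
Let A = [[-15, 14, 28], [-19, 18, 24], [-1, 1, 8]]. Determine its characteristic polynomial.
xI - A = [[x + 15, -14, -28], [19, x - 18, -24], [1, -1, x - 8]].

Expanding det(xI - A) along the first row:
det(xI - A) = + (x + 15)·det([[x - 18, -24], [-1, x - 8]]) - (-14)·det([[19, -24], [1, x - 8]]) + (-28)·det([[19, x - 18], [1, -1]]).

Evaluating gives χ_A(x) = x^3 - 11x^2 + 24x + 36 = (x - 6)^2(x + 1).

χ_A(x) = (x - 6)^2(x + 1)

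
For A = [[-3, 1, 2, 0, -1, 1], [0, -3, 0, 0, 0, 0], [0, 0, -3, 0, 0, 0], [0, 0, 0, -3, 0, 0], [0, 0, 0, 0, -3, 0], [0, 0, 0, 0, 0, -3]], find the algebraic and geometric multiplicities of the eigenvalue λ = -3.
algebraic multiplicity 6, geometric multiplicity 5

The characteristic polynomial is (x + 3)^6, so the factor x + 3 appears with exponent 6: the algebraic multiplicity is 6.

rank(A + 3I) = 1, so the eigenspace has dimension 6 - 1 = 5: the geometric multiplicity is 5.

Since 5 < 6, A is not diagonalizable.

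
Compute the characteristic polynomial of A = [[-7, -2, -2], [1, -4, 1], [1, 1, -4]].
χ_A(x) = (x + 5)^3

xI - A = [[x + 7, 2, 2], [-1, x + 4, -1], [-1, -1, x + 4]].

Expanding det(xI - A) along the first row:
det(xI - A) = + (x + 7)·det([[x + 4, -1], [-1, x + 4]]) - (2)·det([[-1, -1], [-1, x + 4]]) + (2)·det([[-1, x + 4], [-1, -1]]).

Evaluating gives χ_A(x) = x^3 + 15x^2 + 75x + 125 = (x + 5)^3.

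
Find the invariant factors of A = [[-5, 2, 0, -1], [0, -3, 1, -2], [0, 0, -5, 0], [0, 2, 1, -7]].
x + 5, (x + 5)^3

The Jordan structure of A has elementary divisors (x + 5)^3, (x + 5). Arranging the block sizes at each eigenvalue in decreasing order and taking row products gives the invariant factors.

Invariant factors (smallest first, each dividing the next): x + 5, (x + 5)^3.

Check: the last factor (x + 5)^3 is the minimal polynomial, and the product (x + 5)^4 is the characteristic polynomial.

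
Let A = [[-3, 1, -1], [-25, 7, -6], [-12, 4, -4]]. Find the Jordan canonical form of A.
J = [[0, 1, 0], [0, 0, 1], [0, 0, 0]]

The characteristic polynomial is det(xI - A) = x^3, so the eigenvalues are 0 (algebraic multiplicity 3).

For λ = 0: rank(A) = 2, rank(A^2) = 1, rank(A^3) = 0. The eigenspace has dimension 3 - 2 = 1, so there is 1 Jordan block; the rank sequence gives block sizes [3].

Assembling the blocks gives the Jordan form J above.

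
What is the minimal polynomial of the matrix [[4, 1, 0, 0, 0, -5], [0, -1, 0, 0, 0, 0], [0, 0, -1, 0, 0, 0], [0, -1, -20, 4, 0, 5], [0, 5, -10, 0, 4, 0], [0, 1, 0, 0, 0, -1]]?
The characteristic polynomial factors as (x - 4)^3(x + 1)^3. The minimal polynomial is ∏(x - λ)^{k_λ} where k_λ is the size of the largest Jordan block at λ.

For λ = -1: rank(A + I) = 4, and the largest Jordan block has size 2 (the smallest k with rank((A + I)^k) = rank((A + I)^(k+1))).
For λ = 4: rank(A - 4I) = 3, and the largest Jordan block has size 1 (the smallest k with rank((A - 4I)^k) = rank((A - 4I)^(k+1))).

So m_A(x) = (x - 4)(x + 1)^2.

m_A(x) = (x - 4)(x + 1)^2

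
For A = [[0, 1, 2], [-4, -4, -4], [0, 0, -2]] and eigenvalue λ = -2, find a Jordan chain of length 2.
v_1 = [[0, 3, -1]]^T, v_2 = [[1, -2, 0]]^T

We seek v_1 ∈ ker((A + 2I)^2) \ ker(A + 2I), then set v_{i+1} = (A + 2I) v_i.

One such chain is v_1 = [[0, 3, -1]]^T, v_2 = [[1, -2, 0]]^T. Check: (A + 2I) v_2 = [[0, 0, 0]]^T = 0.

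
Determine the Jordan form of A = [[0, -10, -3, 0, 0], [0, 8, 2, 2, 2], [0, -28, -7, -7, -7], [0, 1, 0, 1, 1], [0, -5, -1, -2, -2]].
J = [[0, 1, 0, 0, 0], [0, 0, 1, 0, 0], [0, 0, 0, 0, 0], [0, 0, 0, 0, 1], [0, 0, 0, 0, 0]]

The characteristic polynomial is det(xI - A) = x^5, so the eigenvalues are 0 (algebraic multiplicity 5).

For λ = 0: rank(A) = 3, rank(A^2) = 1, rank(A^3) = 0. The eigenspace has dimension 5 - 3 = 2, so there are 2 Jordan blocks; the rank sequence gives block sizes [3, 2].

Assembling the blocks gives the Jordan form J above.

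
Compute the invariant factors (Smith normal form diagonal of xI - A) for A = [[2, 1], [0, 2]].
The Jordan structure of A has elementary divisors (x - 2)^2. Arranging the block sizes at each eigenvalue in decreasing order and taking row products gives the invariant factors.

Invariant factors (smallest first, each dividing the next): (x - 2)^2.

Check: the last factor (x - 2)^2 is the minimal polynomial, and the product (x - 2)^2 is the characteristic polynomial.

(x - 2)^2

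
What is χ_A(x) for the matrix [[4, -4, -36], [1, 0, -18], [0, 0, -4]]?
xI - A = [[x - 4, 4, 36], [-1, x, 18], [0, 0, x + 4]].

Expanding det(xI - A) along the first row:
det(xI - A) = + (x - 4)·det([[x, 18], [0, x + 4]]) - (4)·det([[-1, 18], [0, x + 4]]) + (36)·det([[-1, x], [0, 0]]).

Evaluating gives χ_A(x) = x^3 - 12x + 16 = (x - 2)^2(x + 4).

χ_A(x) = (x - 2)^2(x + 4)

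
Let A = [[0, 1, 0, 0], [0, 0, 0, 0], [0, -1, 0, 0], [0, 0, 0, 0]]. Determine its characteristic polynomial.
χ_A(x) = x^4

xI - A = [[x, -1, 0, 0], [0, x, 0, 0], [0, 1, x, 0], [0, 0, 0, x]].

Expanding det(xI - A) along the first row:
det(xI - A) = + (x)·det([[x, 0, 0], [1, x, 0], [0, 0, x]]) - (-1)·det([[0, 0, 0], [0, x, 0], [0, 0, x]]) + (0)·det([[0, x, 0], [0, 1, 0], [0, 0, x]]) - (0)·det([[0, x, 0], [0, 1, x], [0, 0, 0]]).

Evaluating gives χ_A(x) = x^4.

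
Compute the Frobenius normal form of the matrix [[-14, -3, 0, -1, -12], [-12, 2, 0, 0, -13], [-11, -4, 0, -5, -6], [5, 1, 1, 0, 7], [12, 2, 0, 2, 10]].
The invariant factors of A (the non-unit diagonal entries of the Smith normal form of xI - A over ℚ[x]) are (x - 1)(x + 2)(x + 4)(x^2 - 3x - 5), each dividing the next. The characteristic polynomial is their product, (x - 1)(x + 2)(x + 4)(x^2 - 3x - 5).

The rational canonical form is the block-diagonal matrix of companion matrices C(f_i):
R = [[0, 0, 0, 0, -40], [1, 0, 0, 0, -14], [0, 1, 0, 0, 39], [0, 0, 1, 0, 18], [0, 0, 0, 1, -2]].

Note the characteristic polynomial does not split into linear factors over ℚ, so A has no Jordan form over ℚ; the rational canonical form exists over any field.

R = [[0, 0, 0, 0, -40], [1, 0, 0, 0, -14], [0, 1, 0, 0, 39], [0, 0, 1, 0, 18], [0, 0, 0, 1, -2]]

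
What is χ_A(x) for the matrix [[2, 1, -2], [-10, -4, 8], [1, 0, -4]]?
χ_A(x) = (x + 2)^3

xI - A = [[x - 2, -1, 2], [10, x + 4, -8], [-1, 0, x + 4]].

Expanding det(xI - A) along the first row:
det(xI - A) = + (x - 2)·det([[x + 4, -8], [0, x + 4]]) - (-1)·det([[10, -8], [-1, x + 4]]) + (2)·det([[10, x + 4], [-1, 0]]).

Evaluating gives χ_A(x) = x^3 + 6x^2 + 12x + 8 = (x + 2)^3.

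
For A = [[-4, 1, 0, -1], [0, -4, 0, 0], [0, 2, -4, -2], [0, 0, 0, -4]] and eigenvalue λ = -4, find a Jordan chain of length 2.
We seek v_1 ∈ ker((A + 4I)^2) \ ker(A + 4I), then set v_{i+1} = (A + 4I) v_i.

One such chain is v_1 = [[0, 1, 0, 0]]^T, v_2 = [[1, 0, 2, 0]]^T. Check: (A + 4I) v_2 = [[0, 0, 0, 0]]^T = 0.

v_1 = [[0, 1, 0, 0]]^T, v_2 = [[1, 0, 2, 0]]^T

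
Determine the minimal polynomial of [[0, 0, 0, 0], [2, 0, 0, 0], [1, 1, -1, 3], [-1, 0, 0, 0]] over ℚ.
The characteristic polynomial factors as x^3(x + 1). The minimal polynomial is ∏(x - λ)^{k_λ} where k_λ is the size of the largest Jordan block at λ.

For λ = -1: rank(A + I) = 3, and the largest Jordan block has size 1 (the smallest k with rank((A + I)^k) = rank((A + I)^(k+1))).
For λ = 0: rank(A) = 2, and the largest Jordan block has size 2 (the smallest k with rank(A^k) = rank(A^(k+1))).

So m_A(x) = x^2(x + 1).

m_A(x) = x^2(x + 1)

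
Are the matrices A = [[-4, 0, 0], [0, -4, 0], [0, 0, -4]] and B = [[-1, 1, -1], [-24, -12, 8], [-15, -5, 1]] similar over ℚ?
Both have characteristic polynomial (x + 4)^3, but the minimal polynomial of A is x + 4 while the minimal polynomial of B is (x + 4)^2. The minimal polynomial is a similarity invariant, so A and B are not similar.

No.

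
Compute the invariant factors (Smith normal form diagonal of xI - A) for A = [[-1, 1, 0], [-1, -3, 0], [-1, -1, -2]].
The Jordan structure of A has elementary divisors (x + 2)^2, (x + 2). Arranging the block sizes at each eigenvalue in decreasing order and taking row products gives the invariant factors.

Invariant factors (smallest first, each dividing the next): x + 2, (x + 2)^2.

Check: the last factor (x + 2)^2 is the minimal polynomial, and the product (x + 2)^3 is the characteristic polynomial.

x + 2, (x + 2)^2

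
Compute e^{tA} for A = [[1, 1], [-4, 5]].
e^{tA} = [[(1 - 2*t)*e^{3*t}, t*e^{3*t}], [-4*t*e^{3*t}, (2*t + 1)*e^{3*t}]]

A has Jordan form J = [[3, 1], [0, 3]] with A = PJP^{-1}, so e^{tA} = P e^{tJ} P^{-1}.

For a Jordan block J_k(λ), e^{tJ_k(λ)} = e^{λt} · (I + tN + t^2 N^2/2! + ... + t^{k-1} N^{k-1}/(k-1)!) where N is the nilpotent superdiagonal part.

Assembling the blocks and conjugating back gives the entries of e^{tA} as shown above.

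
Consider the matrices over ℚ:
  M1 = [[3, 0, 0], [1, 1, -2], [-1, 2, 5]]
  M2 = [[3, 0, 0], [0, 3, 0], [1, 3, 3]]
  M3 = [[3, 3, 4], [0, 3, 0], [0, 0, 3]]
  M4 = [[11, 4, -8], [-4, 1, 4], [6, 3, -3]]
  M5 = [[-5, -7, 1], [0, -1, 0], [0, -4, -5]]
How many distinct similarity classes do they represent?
Characteristic polynomials: χ_{M1} = (x - 3)^3, χ_{M2} = (x - 3)^3, χ_{M3} = (x - 3)^3, χ_{M4} = (x - 3)^3, χ_{M5} = (x + 1)(x + 5)^2.

{M1, M2, M3, M4}: invariant factors x - 3, (x - 3)^2.

{M5}: invariant factors (x + 1)(x + 5)^2.

Matrices are similar if and only if their invariant-factor lists agree; the partition into similarity classes is {M1, M2, M3, M4}, {M5}.

2 classes: {M1, M2, M3, M4}, {M5}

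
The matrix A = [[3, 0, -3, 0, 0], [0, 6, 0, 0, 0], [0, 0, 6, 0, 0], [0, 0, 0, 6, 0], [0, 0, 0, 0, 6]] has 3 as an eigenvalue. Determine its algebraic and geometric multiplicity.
The characteristic polynomial is (x - 6)^4(x - 3), so the factor x - 3 appears with exponent 1: the algebraic multiplicity is 1.

rank(A - 3I) = 4, so the eigenspace has dimension 5 - 4 = 1: the geometric multiplicity is 1.

algebraic multiplicity 1, geometric multiplicity 1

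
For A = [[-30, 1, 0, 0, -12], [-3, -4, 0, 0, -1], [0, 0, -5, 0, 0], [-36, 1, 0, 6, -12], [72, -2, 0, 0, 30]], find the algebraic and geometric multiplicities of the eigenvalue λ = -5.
The characteristic polynomial is (x - 6)^2(x + 5)^3, so the factor x + 5 appears with exponent 3: the algebraic multiplicity is 3.

rank(A + 5I) = 3, so the eigenspace has dimension 5 - 3 = 2: the geometric multiplicity is 2.

Since 2 < 3, A is not diagonalizable.

algebraic multiplicity 3, geometric multiplicity 2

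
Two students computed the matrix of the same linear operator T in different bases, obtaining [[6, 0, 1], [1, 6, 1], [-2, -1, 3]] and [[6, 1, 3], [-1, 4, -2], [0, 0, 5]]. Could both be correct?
Yes.

Two matrices over a field are similar if and only if they have the same invariant factors.

Both A and B have characteristic polynomial (x - 5)^3 and minimal polynomial (x - 5)^3. Computing further, both have invariant factors (x - 5)^3. Hence A and B are similar.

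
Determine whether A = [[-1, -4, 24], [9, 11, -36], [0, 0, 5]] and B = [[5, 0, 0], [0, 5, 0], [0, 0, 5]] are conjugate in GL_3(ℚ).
No.

Both have characteristic polynomial (x - 5)^3, but the minimal polynomial of A is (x - 5)^2 while the minimal polynomial of B is x - 5. The minimal polynomial is a similarity invariant, so A and B are not similar.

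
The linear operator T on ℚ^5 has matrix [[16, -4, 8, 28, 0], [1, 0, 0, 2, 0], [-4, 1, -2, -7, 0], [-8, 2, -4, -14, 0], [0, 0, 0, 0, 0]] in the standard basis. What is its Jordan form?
The characteristic polynomial is det(xI - A) = x^5, so the eigenvalues are 0 (algebraic multiplicity 5).

For λ = 0: rank(A) = 2, rank(A^2) = 1, rank(A^3) = 0. The eigenspace has dimension 5 - 2 = 3, so there are 3 Jordan blocks; the rank sequence gives block sizes [3, 1, 1].

Assembling the blocks gives the Jordan form J above.

J = [[0, 1, 0, 0, 0], [0, 0, 1, 0, 0], [0, 0, 0, 0, 0], [0, 0, 0, 0, 0], [0, 0, 0, 0, 0]]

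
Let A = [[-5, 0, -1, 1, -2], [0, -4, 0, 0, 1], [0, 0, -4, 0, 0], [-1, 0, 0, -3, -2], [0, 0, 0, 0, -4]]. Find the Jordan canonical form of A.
J = [[-4, 1, 0, 0, 0], [0, -4, 1, 0, 0], [0, 0, -4, 0, 0], [0, 0, 0, -4, 1], [0, 0, 0, 0, -4]]

The characteristic polynomial is det(xI - A) = (x + 4)^5, so the eigenvalues are -4 (algebraic multiplicity 5).

For λ = -4: rank(A + 4I) = 3, rank((A + 4I)^2) = 1, rank((A + 4I)^3) = 0. The eigenspace has dimension 5 - 3 = 2, so there are 2 Jordan blocks; the rank sequence gives block sizes [3, 2].

Assembling the blocks gives the Jordan form J above.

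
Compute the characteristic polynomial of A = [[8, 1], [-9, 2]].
xI - A = [[x - 8, -1], [9, x - 2]].

Expanding det(xI - A) along the first row:
det(xI - A) = + (x - 8)·det([[x - 2]]) - (-1)·det([[9]]).

Evaluating gives χ_A(x) = x^2 - 10x + 25 = (x - 5)^2.

χ_A(x) = (x - 5)^2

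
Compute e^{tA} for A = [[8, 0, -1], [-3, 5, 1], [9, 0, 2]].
A has Jordan form J = [[5, 1, 0], [0, 5, 0], [0, 0, 5]] with A = PJP^{-1}, so e^{tA} = P e^{tJ} P^{-1}.

For a Jordan block J_k(λ), e^{tJ_k(λ)} = e^{λt} · (I + tN + t^2 N^2/2! + ... + t^{k-1} N^{k-1}/(k-1)!) where N is the nilpotent superdiagonal part.

Assembling the blocks and conjugating back gives the entries of e^{tA} as shown above.

e^{tA} = [[(3*t + 1)*e^{5*t}, 0, -t*e^{5*t}], [-3*t*e^{5*t}, e^{5*t}, t*e^{5*t}], [9*t*e^{5*t}, 0, (1 - 3*t)*e^{5*t}]]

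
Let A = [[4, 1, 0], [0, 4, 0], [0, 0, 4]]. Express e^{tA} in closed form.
A has Jordan form J = [[4, 1, 0], [0, 4, 0], [0, 0, 4]] with A = PJP^{-1}, so e^{tA} = P e^{tJ} P^{-1}.

For a Jordan block J_k(λ), e^{tJ_k(λ)} = e^{λt} · (I + tN + t^2 N^2/2! + ... + t^{k-1} N^{k-1}/(k-1)!) where N is the nilpotent superdiagonal part.

Assembling the blocks and conjugating back gives the entries of e^{tA} as shown above.

e^{tA} = [[e^{4*t}, t*e^{4*t}, 0], [0, e^{4*t}, 0], [0, 0, e^{4*t}]]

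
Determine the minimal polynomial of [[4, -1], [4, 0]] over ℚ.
The characteristic polynomial factors as (x - 2)^2. The minimal polynomial is ∏(x - λ)^{k_λ} where k_λ is the size of the largest Jordan block at λ.

For λ = 2: rank(A - 2I) = 1, and the largest Jordan block has size 2 (the smallest k with rank((A - 2I)^k) = rank((A - 2I)^(k+1))).

So m_A(x) = (x - 2)^2.

m_A(x) = (x - 2)^2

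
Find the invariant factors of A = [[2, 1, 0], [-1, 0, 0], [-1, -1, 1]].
The Jordan structure of A has elementary divisors (x - 1)^2, (x - 1). Arranging the block sizes at each eigenvalue in decreasing order and taking row products gives the invariant factors.

Invariant factors (smallest first, each dividing the next): x - 1, (x - 1)^2.

Check: the last factor (x - 1)^2 is the minimal polynomial, and the product (x - 1)^3 is the characteristic polynomial.

x - 1, (x - 1)^2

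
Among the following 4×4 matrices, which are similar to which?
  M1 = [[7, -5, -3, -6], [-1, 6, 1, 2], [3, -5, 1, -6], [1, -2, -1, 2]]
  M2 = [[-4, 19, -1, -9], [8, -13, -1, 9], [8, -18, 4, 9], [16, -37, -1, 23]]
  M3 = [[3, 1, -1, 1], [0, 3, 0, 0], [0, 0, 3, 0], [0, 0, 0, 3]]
Characteristic polynomials: χ_{M1} = (x - 4)^4, χ_{M2} = (x - 5)^2(x - 4)(x + 4), χ_{M3} = (x - 3)^4.

{M1}: invariant factors x - 4, (x - 4)^3.

{M2}: invariant factors (x - 5)^2(x - 4)(x + 4).

{M3}: invariant factors x - 3, x - 3, (x - 3)^2.

Matrices are similar if and only if their invariant-factor lists agree; the partition into similarity classes is {M1}, {M2}, {M3}.

3 classes: {M1}, {M2}, {M3}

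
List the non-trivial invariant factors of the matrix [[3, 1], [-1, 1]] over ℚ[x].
The Jordan structure of A has elementary divisors (x - 2)^2. Arranging the block sizes at each eigenvalue in decreasing order and taking row products gives the invariant factors.

Invariant factors (smallest first, each dividing the next): (x - 2)^2.

Check: the last factor (x - 2)^2 is the minimal polynomial, and the product (x - 2)^2 is the characteristic polynomial.

(x - 2)^2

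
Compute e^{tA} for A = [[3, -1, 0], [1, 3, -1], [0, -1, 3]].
e^{tA} = [[(2 - t^2)*e^{3*t}/2, -t*e^{3*t}, t^2*e^{3*t}/2], [t*e^{3*t}, e^{3*t}, -t*e^{3*t}], [-t^2*e^{3*t}/2, -t*e^{3*t}, (t^2 + 2)*e^{3*t}/2]]

A has Jordan form J = [[3, 1, 0], [0, 3, 1], [0, 0, 3]] with A = PJP^{-1}, so e^{tA} = P e^{tJ} P^{-1}.

For a Jordan block J_k(λ), e^{tJ_k(λ)} = e^{λt} · (I + tN + t^2 N^2/2! + ... + t^{k-1} N^{k-1}/(k-1)!) where N is the nilpotent superdiagonal part.

Assembling the blocks and conjugating back gives the entries of e^{tA} as shown above.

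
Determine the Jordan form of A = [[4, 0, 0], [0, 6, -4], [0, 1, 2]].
The characteristic polynomial is det(xI - A) = (x - 4)^3, so the eigenvalues are 4 (algebraic multiplicity 3).

For λ = 4: rank(A - 4I) = 1, rank((A - 4I)^2) = 0. The eigenspace has dimension 3 - 1 = 2, so there are 2 Jordan blocks; the rank sequence gives block sizes [2, 1].

Assembling the blocks gives the Jordan form J above.

J = [[4, 1, 0], [0, 4, 0], [0, 0, 4]]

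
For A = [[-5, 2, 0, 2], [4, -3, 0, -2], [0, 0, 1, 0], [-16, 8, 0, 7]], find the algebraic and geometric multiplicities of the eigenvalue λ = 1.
algebraic multiplicity 2, geometric multiplicity 2

The characteristic polynomial is (x - 1)^2(x + 1)^2, so the factor x - 1 appears with exponent 2: the algebraic multiplicity is 2.

rank(A - I) = 2, so the eigenspace has dimension 4 - 2 = 2: the geometric multiplicity is 2.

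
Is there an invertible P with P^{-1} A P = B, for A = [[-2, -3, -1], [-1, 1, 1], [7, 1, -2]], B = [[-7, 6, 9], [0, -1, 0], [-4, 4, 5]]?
No.

Both have characteristic polynomial (x + 1)^3, but the minimal polynomial of A is (x + 1)^3 while the minimal polynomial of B is (x + 1)^2. The minimal polynomial is a similarity invariant, so A and B are not similar.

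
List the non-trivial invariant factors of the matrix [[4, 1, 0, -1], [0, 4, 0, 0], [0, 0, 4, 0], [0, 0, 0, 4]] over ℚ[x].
The Jordan structure of A has elementary divisors (x - 4)^2, (x - 4), (x - 4). Arranging the block sizes at each eigenvalue in decreasing order and taking row products gives the invariant factors.

Invariant factors (smallest first, each dividing the next): x - 4, x - 4, (x - 4)^2.

Check: the last factor (x - 4)^2 is the minimal polynomial, and the product (x - 4)^4 is the characteristic polynomial.

x - 4, x - 4, (x - 4)^2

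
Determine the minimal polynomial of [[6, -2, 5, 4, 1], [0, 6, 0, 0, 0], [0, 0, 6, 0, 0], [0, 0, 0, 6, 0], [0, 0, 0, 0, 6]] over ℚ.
m_A(x) = (x - 6)^2

The characteristic polynomial factors as (x - 6)^5. The minimal polynomial is ∏(x - λ)^{k_λ} where k_λ is the size of the largest Jordan block at λ.

For λ = 6: rank(A - 6I) = 1, and the largest Jordan block has size 2 (the smallest k with rank((A - 6I)^k) = rank((A - 6I)^(k+1))).

So m_A(x) = (x - 6)^2.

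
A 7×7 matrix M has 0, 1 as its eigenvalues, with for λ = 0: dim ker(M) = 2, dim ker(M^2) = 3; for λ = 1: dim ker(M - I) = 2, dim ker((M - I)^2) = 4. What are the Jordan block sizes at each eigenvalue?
Jordan blocks: (0, 2), (0, 1), (1, 2), (1, 2)

λ = 0: successive nullity increments [2, 1] count blocks of size ≥ k; block sizes are [2, 1].
λ = 1: successive nullity increments [2, 2] count blocks of size ≥ k; block sizes are [2, 2].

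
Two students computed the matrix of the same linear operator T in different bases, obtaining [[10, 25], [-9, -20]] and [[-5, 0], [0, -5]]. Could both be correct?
Both have characteristic polynomial (x + 5)^2, but the minimal polynomial of A is (x + 5)^2 while the minimal polynomial of B is x + 5. The minimal polynomial is a similarity invariant, so A and B are not similar.

No.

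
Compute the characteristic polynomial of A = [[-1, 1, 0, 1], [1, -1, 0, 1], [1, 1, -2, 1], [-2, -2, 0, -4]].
χ_A(x) = (x + 2)^4

xI - A = [[x + 1, -1, 0, -1], [-1, x + 1, 0, -1], [-1, -1, x + 2, -1], [2, 2, 0, x + 4]].

Expanding det(xI - A) along the first row:
det(xI - A) = + (x + 1)·det([[x + 1, 0, -1], [-1, x + 2, -1], [2, 0, x + 4]]) - (-1)·det([[-1, 0, -1], [-1, x + 2, -1], [2, 0, x + 4]]) + (0)·det([[-1, x + 1, -1], [-1, -1, -1], [2, 2, x + 4]]) - (-1)·det([[-1, x + 1, 0], [-1, -1, x + 2], [2, 2, 0]]).

Evaluating gives χ_A(x) = x^4 + 8x^3 + 24x^2 + 32x + 16 = (x + 2)^4.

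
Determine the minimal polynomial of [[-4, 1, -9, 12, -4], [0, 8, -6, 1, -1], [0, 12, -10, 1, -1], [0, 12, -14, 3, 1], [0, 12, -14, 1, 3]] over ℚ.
The characteristic polynomial factors as (x - 4)(x - 2)^2(x + 4)^2. The minimal polynomial is ∏(x - λ)^{k_λ} where k_λ is the size of the largest Jordan block at λ.

For λ = -4: rank(A + 4I) = 4, and the largest Jordan block has size 2 (the smallest k with rank((A + 4I)^k) = rank((A + 4I)^(k+1))).
For λ = 2: rank(A - 2I) = 4, and the largest Jordan block has size 2 (the smallest k with rank((A - 2I)^k) = rank((A - 2I)^(k+1))).
For λ = 4: rank(A - 4I) = 4, and the largest Jordan block has size 1 (the smallest k with rank((A - 4I)^k) = rank((A - 4I)^(k+1))).

So m_A(x) = (x - 4)(x - 2)^2(x + 4)^2.

m_A(x) = (x - 4)(x - 2)^2(x + 4)^2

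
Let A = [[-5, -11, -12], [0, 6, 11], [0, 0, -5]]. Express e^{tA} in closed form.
e^{tA} = [[e^{-5*t}, (1 - e^{11*t})*e^{-5*t}, (-t - e^{11*t} + 1)*e^{-5*t}], [0, e^{6*t}, (e^{11*t} - 1)*e^{-5*t}], [0, 0, e^{-5*t}]]

A has Jordan form J = [[-5, 1, 0], [0, -5, 0], [0, 0, 6]] with A = PJP^{-1}, so e^{tA} = P e^{tJ} P^{-1}.

For a Jordan block J_k(λ), e^{tJ_k(λ)} = e^{λt} · (I + tN + t^2 N^2/2! + ... + t^{k-1} N^{k-1}/(k-1)!) where N is the nilpotent superdiagonal part.

Assembling the blocks and conjugating back gives the entries of e^{tA} as shown above.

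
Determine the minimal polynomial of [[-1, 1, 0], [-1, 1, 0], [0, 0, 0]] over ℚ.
m_A(x) = x^2

The characteristic polynomial factors as x^3. The minimal polynomial is ∏(x - λ)^{k_λ} where k_λ is the size of the largest Jordan block at λ.

For λ = 0: rank(A) = 1, and the largest Jordan block has size 2 (the smallest k with rank(A^k) = rank(A^(k+1))).

So m_A(x) = x^2.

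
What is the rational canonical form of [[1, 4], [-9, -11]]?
The invariant factors of A (the non-unit diagonal entries of the Smith normal form of xI - A over ℚ[x]) are (x + 5)^2, each dividing the next. The characteristic polynomial is their product, (x + 5)^2.

The rational canonical form is the block-diagonal matrix of companion matrices C(f_i):
R = [[0, -25], [1, -10]].

R = [[0, -25], [1, -10]]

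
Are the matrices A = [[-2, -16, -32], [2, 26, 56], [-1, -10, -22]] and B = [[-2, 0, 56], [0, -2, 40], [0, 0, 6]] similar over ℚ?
Both have characteristic polynomial (x - 6)(x + 2)^2, but the minimal polynomial of A is (x - 6)(x + 2)^2 while the minimal polynomial of B is (x - 6)(x + 2). The minimal polynomial is a similarity invariant, so A and B are not similar.

No.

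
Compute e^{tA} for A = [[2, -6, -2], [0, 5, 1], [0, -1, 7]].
e^{tA} = [[e^{2*t}, 2*(t*e^{4*t} - e^{4*t} + 1)*e^{2*t}, -2*t*e^{6*t}], [0, (1 - t)*e^{6*t}, t*e^{6*t}], [0, -t*e^{6*t}, (t + 1)*e^{6*t}]]

A has Jordan form J = [[2, 0, 0], [0, 6, 1], [0, 0, 6]] with A = PJP^{-1}, so e^{tA} = P e^{tJ} P^{-1}.

For a Jordan block J_k(λ), e^{tJ_k(λ)} = e^{λt} · (I + tN + t^2 N^2/2! + ... + t^{k-1} N^{k-1}/(k-1)!) where N is the nilpotent superdiagonal part.

Assembling the blocks and conjugating back gives the entries of e^{tA} as shown above.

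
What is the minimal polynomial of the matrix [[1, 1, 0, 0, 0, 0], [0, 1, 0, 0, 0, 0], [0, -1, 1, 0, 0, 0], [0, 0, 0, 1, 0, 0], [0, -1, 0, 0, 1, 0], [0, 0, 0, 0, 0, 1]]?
The characteristic polynomial factors as (x - 1)^6. The minimal polynomial is ∏(x - λ)^{k_λ} where k_λ is the size of the largest Jordan block at λ.

For λ = 1: rank(A - I) = 1, and the largest Jordan block has size 2 (the smallest k with rank((A - I)^k) = rank((A - I)^(k+1))).

So m_A(x) = (x - 1)^2.

m_A(x) = (x - 1)^2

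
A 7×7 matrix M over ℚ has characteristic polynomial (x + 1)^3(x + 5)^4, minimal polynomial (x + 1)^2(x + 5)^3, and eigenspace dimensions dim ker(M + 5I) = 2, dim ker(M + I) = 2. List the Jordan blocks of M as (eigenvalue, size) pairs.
Jordan blocks: (-5, 3), (-5, 1), (-1, 2), (-1, 1)

λ = -5: algebraic multiplicity 4 (exponent in χ_M), largest block size 3 (exponent in m_M), 2 blocks (geometric multiplicity). These force block sizes [3, 1].
λ = -1: algebraic multiplicity 3 (exponent in χ_M), largest block size 2 (exponent in m_M), 2 blocks (geometric multiplicity). These force block sizes [2, 1].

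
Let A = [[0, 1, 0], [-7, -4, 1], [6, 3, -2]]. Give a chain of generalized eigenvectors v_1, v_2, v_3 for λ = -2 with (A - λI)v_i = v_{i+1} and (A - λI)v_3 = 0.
We seek v_1 ∈ ker((A + 2I)^3) \ ker((A + 2I)^2), then set v_{i+1} = (A + 2I) v_i.

One such chain is v_1 = [[0, 0, 1]]^T, v_2 = [[0, 1, 0]]^T, v_3 = [[1, -2, 3]]^T. Check: (A + 2I) v_3 = [[0, 0, 0]]^T = 0.

v_1 = [[0, 0, 1]]^T, v_2 = [[0, 1, 0]]^T, v_3 = [[1, -2, 3]]^T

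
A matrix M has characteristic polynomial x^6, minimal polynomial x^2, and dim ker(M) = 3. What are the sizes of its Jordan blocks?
λ = 0: algebraic multiplicity 6 (exponent in χ_M), largest block size 2 (exponent in m_M), 3 blocks (geometric multiplicity). These force block sizes [2, 2, 2].

Jordan blocks: (0, 2), (0, 2), (0, 2)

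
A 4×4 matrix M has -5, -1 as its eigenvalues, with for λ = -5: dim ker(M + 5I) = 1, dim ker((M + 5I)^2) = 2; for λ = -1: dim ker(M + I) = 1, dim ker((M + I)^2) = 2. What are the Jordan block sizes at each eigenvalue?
λ = -5: successive nullity increments [1, 1] count blocks of size ≥ k; block sizes are [2].
λ = -1: successive nullity increments [1, 1] count blocks of size ≥ k; block sizes are [2].

Jordan blocks: (-5, 2), (-1, 2)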